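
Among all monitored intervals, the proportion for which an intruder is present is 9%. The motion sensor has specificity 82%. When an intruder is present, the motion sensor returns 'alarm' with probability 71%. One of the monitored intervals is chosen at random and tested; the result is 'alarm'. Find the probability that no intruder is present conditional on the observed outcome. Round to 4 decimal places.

P(¬H | E) ≈ 0.7194

Let H be the event that an intruder is present. P(H) = 0.09, so P(¬H) = 0.91. With E the 'alarm' result, P(E|H) = 0.71 and P(E|¬H) = 0.18.
P(E) = 0.71·0.09 + 0.18·0.91 = 0.063900 + 0.16380 = 0.22770.
By Bayes' theorem, P(H|E) = 0.063900 / 0.22770 = 0.2806. Hence P(¬H|E) = 1 − 0.2806 = 0.7194.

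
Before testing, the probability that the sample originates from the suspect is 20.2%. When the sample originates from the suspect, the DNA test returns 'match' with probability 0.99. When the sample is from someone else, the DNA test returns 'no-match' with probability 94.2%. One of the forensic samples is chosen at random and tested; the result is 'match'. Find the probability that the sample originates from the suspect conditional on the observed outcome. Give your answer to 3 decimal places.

P(H | E) ≈ 0.812

Write H for 'the sample originates from the suspect'. Prior odds H:¬H = 0.202/0.798 = 0.25313. For the 'match' outcome, the likelihood ratio is 0.99/0.058 = 17.069.
Posterior odds = 0.25313 × 17.069 = 4.3207, so P(H|E) = 4.3207/(1+4.3207) = 0.812.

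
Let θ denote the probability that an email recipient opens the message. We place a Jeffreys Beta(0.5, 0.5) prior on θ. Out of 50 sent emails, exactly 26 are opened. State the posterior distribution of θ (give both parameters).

Observing 26 successes and 24 failures updates Beta(0.5, 0.5) by adding the success and failure counts to the two shape parameters: α = 0.5+26 = 26.5, β = 0.5+24 = 24.5.

Posterior: Beta(26.5, 24.5)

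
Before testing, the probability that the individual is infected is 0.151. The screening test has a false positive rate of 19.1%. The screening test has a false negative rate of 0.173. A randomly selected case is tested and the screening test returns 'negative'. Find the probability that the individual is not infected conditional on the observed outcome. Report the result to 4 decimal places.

P(¬H | E) ≈ 0.9634

Write H for 'the individual is infected'. Prior odds H:¬H = 0.151/0.849 = 0.17786. For the 'negative' outcome, the likelihood ratio is 0.173/0.809 = 0.21384.
Posterior odds = 0.17786 × 0.21384 = 0.038034, so P(H|E) = 0.038034/(1+0.038034) = 0.0366. Then P(¬H|E) = 1 − 0.0366 = 0.9634.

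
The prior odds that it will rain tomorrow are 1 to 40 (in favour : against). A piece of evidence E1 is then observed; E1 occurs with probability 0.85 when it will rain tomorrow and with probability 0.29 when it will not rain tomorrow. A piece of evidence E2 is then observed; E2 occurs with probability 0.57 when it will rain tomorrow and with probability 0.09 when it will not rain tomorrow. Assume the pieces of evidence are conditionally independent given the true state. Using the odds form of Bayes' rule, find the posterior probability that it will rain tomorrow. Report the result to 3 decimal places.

Prior odds = 1/40 = 0.025000. In log-odds, ln(0.025000) = -3.6889.
Add log likelihood ratios: ln(2.9310) + ln(6.3333) = 2.9212.
Posterior log-odds = -0.76770, so posterior odds = exp(-0.76770) = 0.46408. Converting, P(H|E) = 0.46408/1.4641 = 0.317.

Posterior probability ≈ 0.317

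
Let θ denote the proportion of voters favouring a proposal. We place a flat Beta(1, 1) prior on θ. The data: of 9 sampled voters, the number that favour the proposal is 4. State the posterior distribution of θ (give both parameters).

Posterior: Beta(5, 6)

Observing 4 successes and 5 failures updates Beta(1, 1) by adding the success and failure counts to the two shape parameters: α = 1+4 = 5, β = 1+5 = 6.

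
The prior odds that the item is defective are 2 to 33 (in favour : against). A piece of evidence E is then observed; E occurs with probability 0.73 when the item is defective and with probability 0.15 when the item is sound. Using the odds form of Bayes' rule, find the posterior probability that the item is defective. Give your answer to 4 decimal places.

Posterior probability ≈ 0.2278

Prior odds = 2/33 = 0.060606.
Likelihood ratio for E = 0.73/0.15 = 4.8667.
Posterior odds = prior odds × LR = 0.29495.
Posterior probability = odds/(1+odds) = 0.29495/1.2949 = 0.2278.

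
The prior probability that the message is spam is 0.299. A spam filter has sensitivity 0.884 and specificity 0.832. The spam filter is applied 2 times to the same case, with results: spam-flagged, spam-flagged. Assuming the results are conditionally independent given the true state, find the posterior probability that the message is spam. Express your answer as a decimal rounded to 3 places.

Posterior P(H) ≈ 0.922

Let H be the event that the message is spam; start with P(H) = 0.299. P('spam-flagged'|H) = 0.884, P('spam-flagged'|¬H) = 0.168.
Update on result 1 ('spam-flagged'): P(H) ← 0.884·0.2990 / (0.884·0.2990 + 0.168·0.7010) = 0.26432/0.38208 = 0.6918.
Update on result 2 ('spam-flagged'): P(H) ← 0.884·0.6918 / (0.884·0.6918 + 0.168·0.3082) = 0.61153/0.66331 = 0.9219.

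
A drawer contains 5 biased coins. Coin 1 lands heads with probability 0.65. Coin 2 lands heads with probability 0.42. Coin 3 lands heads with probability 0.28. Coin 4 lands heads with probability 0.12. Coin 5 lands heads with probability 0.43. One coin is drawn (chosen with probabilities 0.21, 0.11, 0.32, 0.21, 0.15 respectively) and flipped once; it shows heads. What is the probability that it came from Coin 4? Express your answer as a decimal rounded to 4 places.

P(heads|C1) = 0.65; P(heads|C2) = 0.42; P(heads|C3) = 0.28; P(heads|C4) = 0.12; P(heads|C5) = 0.43.
Prior × likelihood for each source: 0.21·0.65=0.1365, 0.11·0.42=0.04620, 0.32·0.28=0.08960, 0.21·0.12=0.02520, 0.15·0.43=0.06450. Summing gives P(heads) = 0.36200.
P(Coin 4 | heads) = 0.02520 / 0.36200 = 0.0696.

Posterior probability ≈ 0.0696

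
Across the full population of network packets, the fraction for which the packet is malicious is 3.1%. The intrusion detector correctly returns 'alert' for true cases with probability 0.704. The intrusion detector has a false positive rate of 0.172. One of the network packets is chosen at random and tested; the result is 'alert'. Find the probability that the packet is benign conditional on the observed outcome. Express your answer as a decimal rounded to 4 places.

Write H for 'the packet is malicious'. Prior odds H:¬H = 0.031/0.969 = 0.031992. For the 'alert' outcome, the likelihood ratio is 0.704/0.172 = 4.0930.
Posterior odds = 0.031992 × 4.0930 = 0.13094, so P(H|E) = 0.13094/(1+0.13094) = 0.1158. Then P(¬H|E) = 1 − 0.1158 = 0.8842.

P(¬H | E) ≈ 0.8842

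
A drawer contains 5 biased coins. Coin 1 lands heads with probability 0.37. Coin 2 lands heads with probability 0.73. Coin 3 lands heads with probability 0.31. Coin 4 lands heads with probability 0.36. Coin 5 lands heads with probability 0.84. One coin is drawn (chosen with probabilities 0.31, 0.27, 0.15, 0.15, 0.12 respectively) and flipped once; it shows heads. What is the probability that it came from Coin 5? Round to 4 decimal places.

Tabulate prior·likelihood by source: [1] prior 0.31, lik 0.37, product 0.1147; [2] prior 0.27, lik 0.73, product 0.1971; [3] prior 0.15, lik 0.31, product 0.04650; [4] prior 0.15, lik 0.36, product 0.05400; [5] prior 0.12, lik 0.84, product 0.1008.
Normalizing constant = 0.51310; the posterior for Coin 5 is its product over the sum, 0.1008/0.51310 = 0.1965.

Posterior probability ≈ 0.1965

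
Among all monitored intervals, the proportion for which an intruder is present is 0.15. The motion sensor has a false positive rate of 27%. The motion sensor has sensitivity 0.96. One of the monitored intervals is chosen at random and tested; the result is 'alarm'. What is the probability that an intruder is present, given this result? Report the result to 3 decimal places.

Write H for 'an intruder is present'. Prior odds H:¬H = 0.15/0.85 = 0.17647. For the 'alarm' outcome, the likelihood ratio is 0.96/0.27 = 3.5556.
Posterior odds = 0.17647 × 3.5556 = 0.62745, so P(H|E) = 0.62745/(1+0.62745) = 0.386.

P(H | E) ≈ 0.386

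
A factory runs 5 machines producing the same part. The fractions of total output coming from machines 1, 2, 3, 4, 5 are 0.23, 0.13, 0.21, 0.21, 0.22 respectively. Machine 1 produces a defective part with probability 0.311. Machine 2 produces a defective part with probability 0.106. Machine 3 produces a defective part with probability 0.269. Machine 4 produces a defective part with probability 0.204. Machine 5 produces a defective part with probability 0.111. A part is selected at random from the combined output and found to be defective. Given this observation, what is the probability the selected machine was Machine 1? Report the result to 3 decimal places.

Posterior probability ≈ 0.342

P(defective|M1) = 0.311; P(defective|M2) = 0.106; P(defective|M3) = 0.269; P(defective|M4) = 0.204; P(defective|M5) = 0.111.
Prior × likelihood for each source: 0.23·0.311=0.07153, 0.13·0.106=0.01378, 0.21·0.269=0.05649, 0.21·0.204=0.04284, 0.22·0.111=0.02442. Summing gives P(defective) = 0.20906.
P(Machine 1 | defective) = 0.07153 / 0.20906 = 0.342.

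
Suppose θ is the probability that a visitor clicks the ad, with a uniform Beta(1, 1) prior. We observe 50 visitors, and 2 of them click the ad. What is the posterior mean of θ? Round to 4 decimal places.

The binomial likelihood is conjugate to the Beta prior: with 2 successes and 48 failures, the posterior is Beta(1+2, 1+48) = Beta(3, 49).
Posterior mean = α/(α+β) = 3/52 = 0.0577.

Posterior mean ≈ 0.0577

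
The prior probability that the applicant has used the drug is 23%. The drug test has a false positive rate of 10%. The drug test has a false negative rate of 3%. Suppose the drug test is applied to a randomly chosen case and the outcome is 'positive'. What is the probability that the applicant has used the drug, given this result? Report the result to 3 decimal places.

P(H | E) ≈ 0.743

Write H for 'the applicant has used the drug'. Prior odds H:¬H = 0.23/0.77 = 0.29870. For the 'positive' outcome, the likelihood ratio is 0.97/0.1 = 9.7000.
Posterior odds = 0.29870 × 9.7000 = 2.8974, so P(H|E) = 2.8974/(1+2.8974) = 0.743.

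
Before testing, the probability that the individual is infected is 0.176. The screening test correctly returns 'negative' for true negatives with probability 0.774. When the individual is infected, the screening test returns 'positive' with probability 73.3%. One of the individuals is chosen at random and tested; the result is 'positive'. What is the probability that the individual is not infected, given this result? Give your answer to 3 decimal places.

P(¬H | E) ≈ 0.591

Let H be the event that the individual is infected. P(H) = 0.176, so P(¬H) = 0.824. With E the 'positive' result, P(E|H) = 0.733 and P(E|¬H) = 0.226.
P(E) = 0.733·0.176 + 0.226·0.824 = 0.12901 + 0.18622 = 0.31523.
By Bayes' theorem, P(H|E) = 0.12901 / 0.31523 = 0.409. Hence P(¬H|E) = 1 − 0.409 = 0.591.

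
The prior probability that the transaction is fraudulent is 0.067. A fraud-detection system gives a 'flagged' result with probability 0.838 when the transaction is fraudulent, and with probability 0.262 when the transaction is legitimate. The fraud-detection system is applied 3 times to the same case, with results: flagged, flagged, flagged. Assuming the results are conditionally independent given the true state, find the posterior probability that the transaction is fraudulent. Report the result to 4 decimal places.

Posterior P(H) ≈ 0.7015

Let H be the event that the transaction is fraudulent; start with P(H) = 0.067. P('flagged'|H) = 0.838, P('flagged'|¬H) = 0.262.
Update on result 1 ('flagged'): P(H) ← 0.838·0.0670 / (0.838·0.0670 + 0.262·0.9330) = 0.056146/0.30059 = 0.1868.
Update on result 2 ('flagged'): P(H) ← 0.838·0.1868 / (0.838·0.1868 + 0.262·0.8132) = 0.15653/0.36959 = 0.4235.
Update on result 3 ('flagged'): P(H) ← 0.838·0.4235 / (0.838·0.4235 + 0.262·0.5765) = 0.35490/0.50594 = 0.7015.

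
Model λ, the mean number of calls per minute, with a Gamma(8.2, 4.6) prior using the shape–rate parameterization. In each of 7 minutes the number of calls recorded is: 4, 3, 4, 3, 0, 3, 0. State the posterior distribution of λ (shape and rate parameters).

Posterior: Gamma(shape=25.2, rate=11.6)

The Poisson likelihood adds the total count to the shape and the number of exposure periods to the rate. Here ∑xᵢ = 17 and n = 7, so shape 8.2→25.2 and rate 4.6→11.6.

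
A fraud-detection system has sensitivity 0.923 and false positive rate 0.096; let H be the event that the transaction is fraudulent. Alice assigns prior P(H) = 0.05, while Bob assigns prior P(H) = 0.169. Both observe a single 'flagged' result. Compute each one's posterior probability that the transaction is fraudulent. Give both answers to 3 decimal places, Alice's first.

P('+'|H) = 0.923, P('+'|¬H) = 0.096.
Alice: numerator 0.923·0.05 = 0.046150; evidence = 0.046150+0.096·0.95 = 0.13735; posterior = 0.336.
Bob: numerator 0.923·0.169 = 0.15599; evidence = 0.15599+0.096·0.831 = 0.23576; posterior = 0.662.

Alice: 0.336; Bob: 0.662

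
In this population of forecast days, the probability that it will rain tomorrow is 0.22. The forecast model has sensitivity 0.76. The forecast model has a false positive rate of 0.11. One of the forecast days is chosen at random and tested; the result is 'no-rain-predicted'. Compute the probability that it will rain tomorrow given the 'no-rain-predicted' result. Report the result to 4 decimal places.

P(H | E) ≈ 0.0707

Let H be the event that it will rain tomorrow. P(H) = 0.22, so P(¬H) = 0.78. With E the 'no-rain-predicted' result, P(E|H) = 0.24 and P(E|¬H) = 0.89.
P(E) = 0.24·0.22 + 0.89·0.78 = 0.052800 + 0.69420 = 0.74700.
By Bayes' theorem, P(H|E) = 0.052800 / 0.74700 = 0.0707.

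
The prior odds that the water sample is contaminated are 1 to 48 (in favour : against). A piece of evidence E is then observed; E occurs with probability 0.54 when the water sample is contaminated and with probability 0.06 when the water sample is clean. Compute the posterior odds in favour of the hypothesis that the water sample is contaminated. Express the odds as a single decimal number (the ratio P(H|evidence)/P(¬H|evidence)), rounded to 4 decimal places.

Posterior odds ≈ 0.1875

Prior odds = 1/48 = 0.020833. In log-odds, ln(0.020833) = -3.8712.
Add log likelihood ratio: ln(9.0000) = 2.1972.
Posterior log-odds = -1.6740, so posterior odds = exp(-1.6740) = 0.18750.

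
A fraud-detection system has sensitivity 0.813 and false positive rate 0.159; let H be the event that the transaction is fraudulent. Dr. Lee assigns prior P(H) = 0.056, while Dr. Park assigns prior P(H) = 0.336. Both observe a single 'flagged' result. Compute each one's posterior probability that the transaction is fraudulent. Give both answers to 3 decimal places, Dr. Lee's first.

Dr. Lee: 0.233; Dr. Park: 0.721

P('+'|H) = 0.813, P('+'|¬H) = 0.159.
Dr. Lee: numerator 0.813·0.056 = 0.045528; evidence = 0.045528+0.159·0.944 = 0.19562; posterior = 0.233.
Dr. Park: numerator 0.813·0.336 = 0.27317; evidence = 0.27317+0.159·0.664 = 0.37874; posterior = 0.721.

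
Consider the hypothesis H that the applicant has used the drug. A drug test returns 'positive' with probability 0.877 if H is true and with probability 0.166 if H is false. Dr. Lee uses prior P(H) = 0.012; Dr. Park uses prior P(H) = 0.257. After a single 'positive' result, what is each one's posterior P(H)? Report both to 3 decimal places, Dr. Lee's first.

Dr. Lee: 0.060; Dr. Park: 0.646

The likelihood ratio for a 'positive' result is 0.877/0.166 = 5.2831.
Dr. Lee: prior odds 0.012/0.988 = 0.012146; posterior odds 0.064168; posterior probability 0.060.
Dr. Park: prior odds 0.257/0.743 = 0.34590; posterior odds 1.8274; posterior probability 0.646.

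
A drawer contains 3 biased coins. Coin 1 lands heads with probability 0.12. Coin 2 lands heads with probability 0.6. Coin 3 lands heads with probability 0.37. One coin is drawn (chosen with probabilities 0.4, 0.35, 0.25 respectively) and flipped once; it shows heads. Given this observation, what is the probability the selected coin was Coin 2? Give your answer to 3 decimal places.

Posterior probability ≈ 0.599

Tabulate prior·likelihood by source: [1] prior 0.4, lik 0.12, product 0.04800; [2] prior 0.35, lik 0.6, product 0.2100; [3] prior 0.25, lik 0.37, product 0.09250.
Normalizing constant = 0.35050; the posterior for Coin 2 is its product over the sum, 0.2100/0.35050 = 0.599.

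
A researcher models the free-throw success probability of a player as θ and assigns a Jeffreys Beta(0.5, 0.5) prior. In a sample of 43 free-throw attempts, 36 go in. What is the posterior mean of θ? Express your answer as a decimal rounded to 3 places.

The binomial likelihood is conjugate to the Beta prior: with 36 successes and 7 failures, the posterior is Beta(0.5+36, 0.5+7) = Beta(36.5, 7.5).
Posterior mean = α/(α+β) = 36.5/44 = 0.830.

Posterior mean ≈ 0.830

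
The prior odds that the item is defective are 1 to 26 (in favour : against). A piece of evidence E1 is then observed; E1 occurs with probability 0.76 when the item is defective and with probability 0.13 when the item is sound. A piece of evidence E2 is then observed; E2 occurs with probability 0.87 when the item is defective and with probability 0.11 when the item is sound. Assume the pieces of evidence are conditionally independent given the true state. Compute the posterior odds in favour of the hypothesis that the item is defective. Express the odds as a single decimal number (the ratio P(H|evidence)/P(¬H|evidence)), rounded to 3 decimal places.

Prior odds = 1/26 = 0.038462. In log-odds, ln(0.038462) = -3.2581.
Add log likelihood ratios: ln(5.8462) + ln(7.9091) = 3.8338.
Posterior log-odds = 0.57570, so posterior odds = exp(0.57570) = 1.7784.

Posterior odds ≈ 1.778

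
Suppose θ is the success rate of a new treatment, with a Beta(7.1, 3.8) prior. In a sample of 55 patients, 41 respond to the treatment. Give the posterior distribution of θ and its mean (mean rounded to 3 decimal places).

Posterior: Beta(48.1, 17.8); mean ≈ 0.730

Observing 41 successes and 14 failures updates Beta(7.1, 3.8) by adding the success and failure counts to the two shape parameters: α = 7.1+41 = 48.1, β = 3.8+14 = 17.8.
Posterior mean = α/(α+β) = 48.1/65.9 = 0.730.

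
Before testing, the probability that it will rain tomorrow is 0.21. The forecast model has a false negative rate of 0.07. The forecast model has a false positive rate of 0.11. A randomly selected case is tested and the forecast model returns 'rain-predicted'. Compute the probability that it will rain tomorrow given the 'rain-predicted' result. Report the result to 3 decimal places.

P(H | E) ≈ 0.692

Write H for 'it will rain tomorrow'. Prior odds H:¬H = 0.21/0.79 = 0.26582. For the 'rain-predicted' outcome, the likelihood ratio is 0.93/0.11 = 8.4545.
Posterior odds = 0.26582 × 8.4545 = 2.2474, so P(H|E) = 2.2474/(1+2.2474) = 0.692.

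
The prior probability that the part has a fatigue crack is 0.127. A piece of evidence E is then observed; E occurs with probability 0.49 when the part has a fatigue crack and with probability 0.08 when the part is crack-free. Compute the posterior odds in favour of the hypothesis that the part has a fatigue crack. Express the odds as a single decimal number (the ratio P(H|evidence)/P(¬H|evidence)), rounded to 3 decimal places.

Posterior odds ≈ 0.891

Prior odds = 0.127/(1−0.127) = 0.14548. In log-odds, ln(0.14548) = -1.9277.
Add log likelihood ratio: ln(6.1250) = 1.8124.
Posterior log-odds = -0.11537, so posterior odds = exp(-0.11537) = 0.89104.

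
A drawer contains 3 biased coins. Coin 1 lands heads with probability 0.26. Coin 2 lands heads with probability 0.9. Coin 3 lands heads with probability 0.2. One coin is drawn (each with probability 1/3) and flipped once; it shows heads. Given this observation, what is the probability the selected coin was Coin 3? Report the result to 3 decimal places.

Posterior probability ≈ 0.147

P(heads|C1) = 0.26; P(heads|C2) = 0.9; P(heads|C3) = 0.2.
Prior × likelihood for each source: 0.333333·0.26=0.08667, 0.333333·0.9=0.3000, 0.333333·0.2=0.06667. Summing gives P(heads) = 0.45333.
P(Coin 3 | heads) = 0.06667 / 0.45333 = 0.147.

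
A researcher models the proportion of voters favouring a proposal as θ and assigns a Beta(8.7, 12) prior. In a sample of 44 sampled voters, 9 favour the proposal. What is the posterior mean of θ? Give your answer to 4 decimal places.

The binomial likelihood is conjugate to the Beta prior: with 9 successes and 35 failures, the posterior is Beta(8.7+9, 12+35) = Beta(17.7, 47).
E[θ | data] = 17.7/(17.7+47) = 0.2736.

Posterior mean ≈ 0.2736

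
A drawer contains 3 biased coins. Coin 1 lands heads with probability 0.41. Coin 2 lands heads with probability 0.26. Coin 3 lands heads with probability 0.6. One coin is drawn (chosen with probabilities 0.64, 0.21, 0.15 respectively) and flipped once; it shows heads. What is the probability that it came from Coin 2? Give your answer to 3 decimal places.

P(heads|C1) = 0.41; P(heads|C2) = 0.26; P(heads|C3) = 0.6.
Prior × likelihood for each source: 0.64·0.41=0.2624, 0.21·0.26=0.05460, 0.15·0.6=0.09000. Summing gives P(heads) = 0.40700.
P(Coin 2 | heads) = 0.05460 / 0.40700 = 0.134.

Posterior probability ≈ 0.134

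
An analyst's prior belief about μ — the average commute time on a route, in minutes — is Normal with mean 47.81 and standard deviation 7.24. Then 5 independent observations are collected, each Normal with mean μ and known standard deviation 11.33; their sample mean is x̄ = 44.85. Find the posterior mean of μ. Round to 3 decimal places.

Prior precision 1/τ₀² = 1/7.24² = 0.0190776; data precision n/σ² = 5/11.33² = 0.0389502.
Posterior precision = 0.0190776 + 0.0389502 = 0.0580278.
Posterior mean = (0.0190776·47.81 + 0.0389502·44.85) / 0.0580278 = 45.823.

Posterior mean ≈ 45.823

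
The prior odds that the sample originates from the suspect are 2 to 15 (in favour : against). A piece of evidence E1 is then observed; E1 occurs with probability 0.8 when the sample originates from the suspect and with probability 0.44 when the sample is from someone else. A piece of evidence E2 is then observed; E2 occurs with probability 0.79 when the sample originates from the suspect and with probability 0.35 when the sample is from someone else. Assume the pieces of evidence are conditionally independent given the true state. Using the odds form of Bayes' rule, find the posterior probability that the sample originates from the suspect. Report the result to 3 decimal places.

Prior odds = 2/15 = 0.13333.
Likelihood ratio for E1 = 0.8/0.44 = 1.8182.
Likelihood ratio for E2 = 0.79/0.35 = 2.2571.
Posterior odds = prior odds × LR₁ × LR₂ = 0.54719.
Posterior probability = odds/(1+odds) = 0.54719/1.5472 = 0.354.

Posterior probability ≈ 0.354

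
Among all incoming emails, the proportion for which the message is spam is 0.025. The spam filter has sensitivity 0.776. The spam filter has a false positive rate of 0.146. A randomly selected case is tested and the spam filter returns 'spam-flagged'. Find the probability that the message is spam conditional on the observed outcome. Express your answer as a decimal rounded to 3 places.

P(H | E) ≈ 0.120

Write H for 'the message is spam'. Prior odds H:¬H = 0.025/0.975 = 0.025641. For the 'spam-flagged' outcome, the likelihood ratio is 0.776/0.146 = 5.3151.
Posterior odds = 0.025641 × 5.3151 = 0.13628, so P(H|E) = 0.13628/(1+0.13628) = 0.120.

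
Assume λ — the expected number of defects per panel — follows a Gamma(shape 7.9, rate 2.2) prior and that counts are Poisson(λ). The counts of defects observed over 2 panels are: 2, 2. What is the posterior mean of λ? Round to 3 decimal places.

Total count ∑xᵢ = 4 over n = 2 panels.
Gamma is conjugate to the Poisson likelihood: posterior is Gamma(shape = 7.9+4 = 11.9, rate = 2.2+2 = 4.2).
Posterior mean = shape/rate = 11.9/4.2 = 2.833.

Posterior mean ≈ 2.833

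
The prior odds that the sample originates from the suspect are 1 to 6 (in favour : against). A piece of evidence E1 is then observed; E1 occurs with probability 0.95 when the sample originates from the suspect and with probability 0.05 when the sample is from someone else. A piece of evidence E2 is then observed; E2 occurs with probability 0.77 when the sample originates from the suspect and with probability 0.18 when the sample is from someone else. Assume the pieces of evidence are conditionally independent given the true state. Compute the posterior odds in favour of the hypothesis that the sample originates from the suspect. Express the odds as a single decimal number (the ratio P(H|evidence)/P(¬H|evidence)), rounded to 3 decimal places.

Posterior odds ≈ 13.546

Prior odds = 1/6 = 0.16667.
Likelihood ratio for E1 = 0.95/0.05 = 19.000.
Likelihood ratio for E2 = 0.77/0.18 = 4.2778.
Posterior odds = prior odds × LR₁ × LR₂ = 13.546.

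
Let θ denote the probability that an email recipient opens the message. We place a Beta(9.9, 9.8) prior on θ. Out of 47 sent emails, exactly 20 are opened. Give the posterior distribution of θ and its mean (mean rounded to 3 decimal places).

Observing 20 successes and 27 failures updates Beta(9.9, 9.8) by adding the success and failure counts to the two shape parameters: α = 9.9+20 = 29.9, β = 9.8+27 = 36.8.
E[θ | data] = 29.9/(29.9+36.8) = 0.448.

Posterior: Beta(29.9, 36.8); mean ≈ 0.448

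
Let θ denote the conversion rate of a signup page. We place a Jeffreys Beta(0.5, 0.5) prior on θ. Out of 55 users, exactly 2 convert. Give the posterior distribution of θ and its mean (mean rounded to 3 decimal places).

Posterior: Beta(2.5, 53.5); mean ≈ 0.045

The binomial likelihood is conjugate to the Beta prior: with 2 successes and 53 failures, the posterior is Beta(0.5+2, 0.5+53) = Beta(2.5, 53.5).
E[θ | data] = 2.5/(2.5+53.5) = 0.045.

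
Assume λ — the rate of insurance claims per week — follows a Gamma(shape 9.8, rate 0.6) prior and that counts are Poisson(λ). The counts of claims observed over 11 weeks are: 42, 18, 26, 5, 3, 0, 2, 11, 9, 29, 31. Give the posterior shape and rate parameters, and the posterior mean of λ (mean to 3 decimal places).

Posterior: Gamma(shape=185.8, rate=11.6); mean ≈ 16.017

Total count ∑xᵢ = 176 over n = 11 weeks.
Gamma is conjugate to the Poisson likelihood: posterior is Gamma(shape = 9.8+176 = 185.8, rate = 0.6+11 = 11.6).
E[λ | data] = 185.8/11.6 = 16.017.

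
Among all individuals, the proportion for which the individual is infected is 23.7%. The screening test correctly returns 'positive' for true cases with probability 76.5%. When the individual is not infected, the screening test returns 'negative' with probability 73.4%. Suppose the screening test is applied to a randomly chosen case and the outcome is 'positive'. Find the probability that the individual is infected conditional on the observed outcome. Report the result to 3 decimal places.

Write H for 'the individual is infected'. Prior odds H:¬H = 0.237/0.763 = 0.31062. For the 'positive' outcome, the likelihood ratio is 0.765/0.266 = 2.8759.
Posterior odds = 0.31062 × 2.8759 = 0.89331, so P(H|E) = 0.89331/(1+0.89331) = 0.472.

P(H | E) ≈ 0.472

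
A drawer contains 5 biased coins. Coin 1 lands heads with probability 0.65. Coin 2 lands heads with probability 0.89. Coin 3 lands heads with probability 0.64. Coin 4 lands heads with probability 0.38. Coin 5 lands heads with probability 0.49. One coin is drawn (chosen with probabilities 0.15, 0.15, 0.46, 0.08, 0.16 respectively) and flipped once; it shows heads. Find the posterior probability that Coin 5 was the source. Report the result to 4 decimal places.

Posterior probability ≈ 0.1236

Tabulate prior·likelihood by source: [1] prior 0.15, lik 0.65, product 0.09750; [2] prior 0.15, lik 0.89, product 0.1335; [3] prior 0.46, lik 0.64, product 0.2944; [4] prior 0.08, lik 0.38, product 0.03040; [5] prior 0.16, lik 0.49, product 0.07840.
Normalizing constant = 0.63420; the posterior for Coin 5 is its product over the sum, 0.07840/0.63420 = 0.1236.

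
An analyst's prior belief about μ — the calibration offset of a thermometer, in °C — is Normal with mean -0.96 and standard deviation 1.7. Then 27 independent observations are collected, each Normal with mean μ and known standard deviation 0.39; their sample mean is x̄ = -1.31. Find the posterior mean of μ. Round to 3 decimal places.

Posterior mean ≈ -1.309

With known σ, the Normal prior is conjugate. Weight on the data is w = (n/σ²)/(n/σ² + 1/τ₀²) = 177.515/(177.515+0.346021) = 0.99805.
Posterior mean = w·x̄ + (1−w)·μ₀ = 0.99805·-1.31 + 0.0019455·-0.96 = -1.309.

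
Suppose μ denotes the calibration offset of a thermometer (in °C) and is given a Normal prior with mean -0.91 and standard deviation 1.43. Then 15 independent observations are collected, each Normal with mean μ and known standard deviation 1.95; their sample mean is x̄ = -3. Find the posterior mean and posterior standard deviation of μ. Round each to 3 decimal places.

With known σ, the Normal prior is conjugate. Weight on the data is w = (n/σ²)/(n/σ² + 1/τ₀²) = 3.94477/(3.94477+0.489021) = 0.88971.
Posterior mean = w·x̄ + (1−w)·μ₀ = 0.88971·-3 + 0.11029·-0.91 = -2.769. Posterior variance = 1/(3.94477+0.489021) = 0.225540, so SD = 0.475.

Posterior mean ≈ -2.769; posterior SD ≈ 0.475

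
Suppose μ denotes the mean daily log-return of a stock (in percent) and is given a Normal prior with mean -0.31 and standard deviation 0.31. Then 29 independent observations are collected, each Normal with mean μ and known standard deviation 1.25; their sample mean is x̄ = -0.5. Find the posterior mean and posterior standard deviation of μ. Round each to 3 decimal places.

Posterior mean ≈ -0.432; posterior SD ≈ 0.186

With known σ, the Normal prior is conjugate. Weight on the data is w = (n/σ²)/(n/σ² + 1/τ₀²) = 18.5600/(18.5600+10.4058) = 0.64076.
Posterior mean = w·x̄ + (1−w)·μ₀ = 0.64076·-0.5 + 0.35924·-0.31 = -0.432. Posterior variance = 1/(18.5600+10.4058) = 0.0345234, so SD = 0.186.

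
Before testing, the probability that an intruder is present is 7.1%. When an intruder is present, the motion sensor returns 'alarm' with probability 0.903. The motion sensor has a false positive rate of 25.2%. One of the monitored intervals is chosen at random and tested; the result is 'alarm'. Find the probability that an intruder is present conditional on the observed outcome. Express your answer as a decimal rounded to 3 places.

P(H | E) ≈ 0.215

Write H for 'an intruder is present'. Prior odds H:¬H = 0.071/0.929 = 0.076426. For the 'alarm' outcome, the likelihood ratio is 0.903/0.252 = 3.5833.
Posterior odds = 0.076426 × 3.5833 = 0.27386, so P(H|E) = 0.27386/(1+0.27386) = 0.215.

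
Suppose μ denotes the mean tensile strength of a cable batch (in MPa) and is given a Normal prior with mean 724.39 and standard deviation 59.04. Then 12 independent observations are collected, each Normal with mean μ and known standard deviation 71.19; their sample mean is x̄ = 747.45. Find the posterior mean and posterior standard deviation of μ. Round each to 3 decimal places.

Posterior mean ≈ 744.958; posterior SD ≈ 19.409

Prior precision 1/τ₀² = 1/59.04² = 0.00028688; data precision n/σ² = 12/71.19² = 0.00236779.
Posterior precision = 0.00028688 + 0.00236779 = 0.00265468, giving posterior SD = 1/√0.00265468 = 19.409.
Posterior mean = (0.00028688·724.39 + 0.00236779·747.45) / 0.00265468 = 744.958.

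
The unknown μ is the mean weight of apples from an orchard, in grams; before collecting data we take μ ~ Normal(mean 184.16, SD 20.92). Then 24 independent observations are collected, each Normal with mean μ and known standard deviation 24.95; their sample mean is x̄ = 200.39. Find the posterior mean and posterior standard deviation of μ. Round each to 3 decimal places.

With known σ, the Normal prior is conjugate. Weight on the data is w = (n/σ²)/(n/σ² + 1/τ₀²) = 0.0385541/(0.0385541+0.00228495) = 0.94405.
Posterior mean = w·x̄ + (1−w)·μ₀ = 0.94405·200.39 + 0.055950·184.16 = 199.482. Posterior variance = 1/(0.0385541+0.00228495) = 24.4864, so SD = 4.948.

Posterior mean ≈ 199.482; posterior SD ≈ 4.948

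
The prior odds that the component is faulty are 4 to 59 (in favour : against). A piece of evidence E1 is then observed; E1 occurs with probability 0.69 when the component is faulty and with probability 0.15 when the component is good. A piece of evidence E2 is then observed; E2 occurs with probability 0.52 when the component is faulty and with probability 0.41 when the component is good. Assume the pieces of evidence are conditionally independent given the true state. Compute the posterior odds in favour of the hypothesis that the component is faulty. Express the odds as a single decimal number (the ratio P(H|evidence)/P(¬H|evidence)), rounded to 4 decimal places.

Prior odds = 4/59 = 0.067797.
Likelihood ratio for E1 = 0.69/0.15 = 4.6000.
Likelihood ratio for E2 = 0.52/0.41 = 1.2683.
Posterior odds = prior odds × LR₁ × LR₂ = 0.39554.

Posterior odds ≈ 0.3955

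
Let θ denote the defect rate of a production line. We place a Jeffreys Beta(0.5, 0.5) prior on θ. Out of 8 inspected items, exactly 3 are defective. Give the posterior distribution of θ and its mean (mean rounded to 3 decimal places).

Posterior: Beta(3.5, 5.5); mean ≈ 0.389

The binomial likelihood is conjugate to the Beta prior: with 3 successes and 5 failures, the posterior is Beta(0.5+3, 0.5+5) = Beta(3.5, 5.5).
Posterior mean = α/(α+β) = 3.5/9 = 0.389.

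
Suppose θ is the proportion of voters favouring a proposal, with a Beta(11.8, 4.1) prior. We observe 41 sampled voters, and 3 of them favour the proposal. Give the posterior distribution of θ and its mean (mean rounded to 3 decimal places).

The binomial likelihood is conjugate to the Beta prior: with 3 successes and 38 failures, the posterior is Beta(11.8+3, 4.1+38) = Beta(14.8, 42.1).
E[θ | data] = 14.8/(14.8+42.1) = 0.260.

Posterior: Beta(14.8, 42.1); mean ≈ 0.260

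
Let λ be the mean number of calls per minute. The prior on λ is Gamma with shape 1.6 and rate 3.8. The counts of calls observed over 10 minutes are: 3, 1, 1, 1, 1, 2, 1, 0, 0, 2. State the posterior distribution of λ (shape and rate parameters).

Posterior: Gamma(shape=13.6, rate=13.8)

Total count ∑xᵢ = 12 over n = 10 minutes.
Gamma is conjugate to the Poisson likelihood: posterior is Gamma(shape = 1.6+12 = 13.6, rate = 3.8+10 = 13.8).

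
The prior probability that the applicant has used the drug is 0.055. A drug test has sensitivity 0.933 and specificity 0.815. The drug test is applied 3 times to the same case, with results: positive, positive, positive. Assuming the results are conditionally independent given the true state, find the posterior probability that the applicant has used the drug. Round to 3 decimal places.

Posterior P(H) ≈ 0.882

Let H be the event that the applicant has used the drug; start with P(H) = 0.055. P('positive'|H) = 0.933, P('positive'|¬H) = 0.185.
Update on result 1 ('positive'): P(H) ← 0.933·0.0550 / (0.933·0.0550 + 0.185·0.9450) = 0.051315/0.22614 = 0.2269.
Update on result 2 ('positive'): P(H) ← 0.933·0.2269 / (0.933·0.2269 + 0.185·0.7731) = 0.21171/0.35473 = 0.5968.
Update on result 3 ('positive'): P(H) ← 0.933·0.5968 / (0.933·0.5968 + 0.185·0.4032) = 0.55684/0.63142 = 0.8819.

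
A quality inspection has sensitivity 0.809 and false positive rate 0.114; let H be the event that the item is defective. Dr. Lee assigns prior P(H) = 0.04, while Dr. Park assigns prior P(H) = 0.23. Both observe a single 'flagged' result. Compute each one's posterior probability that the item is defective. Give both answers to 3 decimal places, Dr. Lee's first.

P('+'|H) = 0.809, P('+'|¬H) = 0.114.
Dr. Lee: numerator 0.809·0.04 = 0.032360; evidence = 0.032360+0.114·0.96 = 0.14180; posterior = 0.228.
Dr. Park: numerator 0.809·0.23 = 0.18607; evidence = 0.18607+0.114·0.77 = 0.27385; posterior = 0.679.

Dr. Lee: 0.228; Dr. Park: 0.679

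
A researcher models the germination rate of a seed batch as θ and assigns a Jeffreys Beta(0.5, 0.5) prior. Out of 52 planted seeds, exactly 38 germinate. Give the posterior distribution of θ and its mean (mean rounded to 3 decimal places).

Posterior: Beta(38.5, 14.5); mean ≈ 0.726

Observing 38 successes and 14 failures updates Beta(0.5, 0.5) by adding the success and failure counts to the two shape parameters: α = 0.5+38 = 38.5, β = 0.5+14 = 14.5.
E[θ | data] = 38.5/(38.5+14.5) = 0.726.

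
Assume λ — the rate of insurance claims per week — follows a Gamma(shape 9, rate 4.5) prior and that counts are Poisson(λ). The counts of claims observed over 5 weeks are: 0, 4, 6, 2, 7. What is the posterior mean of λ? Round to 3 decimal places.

Total count ∑xᵢ = 19 over n = 5 weeks.
Gamma is conjugate to the Poisson likelihood: posterior is Gamma(shape = 9+19 = 28, rate = 4.5+5 = 9.5).
E[λ | data] = 28/9.5 = 2.947.

Posterior mean ≈ 2.947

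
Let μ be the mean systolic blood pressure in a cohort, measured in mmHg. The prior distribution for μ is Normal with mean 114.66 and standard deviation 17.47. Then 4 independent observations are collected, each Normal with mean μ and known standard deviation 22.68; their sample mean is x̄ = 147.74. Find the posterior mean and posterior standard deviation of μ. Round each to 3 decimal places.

Prior precision 1/τ₀² = 1/17.47² = 0.00327653; data precision n/σ² = 4/22.68² = 0.00777632.
Posterior precision = 0.00327653 + 0.00777632 = 0.0110528, giving posterior SD = 1/√0.0110528 = 9.512.
Posterior mean = (0.00327653·114.66 + 0.00777632·147.74) / 0.0110528 = 137.934.

Posterior mean ≈ 137.934; posterior SD ≈ 9.512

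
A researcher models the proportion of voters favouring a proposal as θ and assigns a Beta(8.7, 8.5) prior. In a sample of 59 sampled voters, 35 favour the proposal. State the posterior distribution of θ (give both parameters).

The binomial likelihood is conjugate to the Beta prior: with 35 successes and 24 failures, the posterior is Beta(8.7+35, 8.5+24) = Beta(43.7, 32.5).

Posterior: Beta(43.7, 32.5)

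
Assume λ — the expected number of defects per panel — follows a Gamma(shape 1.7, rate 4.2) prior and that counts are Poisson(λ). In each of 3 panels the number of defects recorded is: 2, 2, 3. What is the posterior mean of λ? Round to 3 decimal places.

Posterior mean ≈ 1.208

Total count ∑xᵢ = 7 over n = 3 panels.
Gamma is conjugate to the Poisson likelihood: posterior is Gamma(shape = 1.7+7 = 8.7, rate = 4.2+3 = 7.2).
E[λ | data] = 8.7/7.2 = 1.208.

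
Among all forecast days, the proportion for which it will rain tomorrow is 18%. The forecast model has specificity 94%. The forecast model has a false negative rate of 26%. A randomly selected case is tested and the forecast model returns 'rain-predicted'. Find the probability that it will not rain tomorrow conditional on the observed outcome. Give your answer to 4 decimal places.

P(¬H | E) ≈ 0.2697

Write H for 'it will rain tomorrow'. Prior odds H:¬H = 0.18/0.82 = 0.21951. For the 'rain-predicted' outcome, the likelihood ratio is 0.74/0.06 = 12.333.
Posterior odds = 0.21951 × 12.333 = 2.7073, so P(H|E) = 2.7073/(1+2.7073) = 0.7303. Then P(¬H|E) = 1 − 0.7303 = 0.2697.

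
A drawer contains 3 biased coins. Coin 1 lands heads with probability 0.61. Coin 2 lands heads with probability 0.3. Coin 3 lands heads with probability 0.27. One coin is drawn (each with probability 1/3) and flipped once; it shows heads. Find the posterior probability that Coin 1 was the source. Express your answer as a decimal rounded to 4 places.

P(heads|C1) = 0.61; P(heads|C2) = 0.3; P(heads|C3) = 0.27.
Prior × likelihood for each source: 0.333333·0.61=0.2033, 0.333333·0.3=0.1000, 0.333333·0.27=0.09000. Summing gives P(heads) = 0.39333.
P(Coin 1 | heads) = 0.2033 / 0.39333 = 0.5169.

Posterior probability ≈ 0.5169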